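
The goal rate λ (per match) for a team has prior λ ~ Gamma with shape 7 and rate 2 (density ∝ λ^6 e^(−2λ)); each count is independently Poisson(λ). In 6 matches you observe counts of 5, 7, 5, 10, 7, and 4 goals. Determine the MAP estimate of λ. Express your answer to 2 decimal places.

Σxᵢ = 5+7+5+10+7+4 = 38, with n = 6.
Posterior ∝ λ^6e^(−2λ) · λ^38e^(−6λ) = λ^44e^(−8λ), i.e. Gamma(shape=45, rate=8).
The mode of a Gamma(a, b) with a ≥ 1 (shape–rate) is (a−1)/b = 44/8 ≈ 5.50.

λ̂_MAP = 5.50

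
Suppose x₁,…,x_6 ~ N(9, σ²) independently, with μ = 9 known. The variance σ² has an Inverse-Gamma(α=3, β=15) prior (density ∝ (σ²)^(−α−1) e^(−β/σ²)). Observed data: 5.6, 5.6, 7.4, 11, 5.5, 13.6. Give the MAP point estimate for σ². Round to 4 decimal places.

σ̂²_MAP = 6.6493

Sum of squared deviations about the known mean: SS = (5.6−9)² + (5.6−9)² + (7.4−9)² + (11−9)² + (5.5−9)² + (13.6−9)² = 63.09.
The Normal likelihood contributes (σ²)^(−n/2) exp(−SS/(2σ²)), so the posterior is Inverse-Gamma(α + n/2, β + SS/2) = Inverse-Gamma(6, 46.545).
The mode of Inverse-Gamma(a, b) is b/(a+1) = 46.545/7 ≈ 6.6493.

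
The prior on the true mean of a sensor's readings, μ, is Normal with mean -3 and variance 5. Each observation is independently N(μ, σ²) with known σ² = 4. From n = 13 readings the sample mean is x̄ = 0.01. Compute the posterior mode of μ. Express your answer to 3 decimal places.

μ̂_MAP = -0.164

n = 13, x̄ = 0.01.
For a Normal prior and Normal likelihood with known variance, the posterior is Normal; its mode equals its mean, the precision-weighted average.
Prior precision 1/σ₀² = 1/5 = 0.2; data precision n/σ² = 13/4 = 3.25.
μ̂ = (0.2·(-3) + 3.25·0.01) / (0.2 + 3.25) = (-0.5675)/3.45 = -227/1380 ≈ -0.164.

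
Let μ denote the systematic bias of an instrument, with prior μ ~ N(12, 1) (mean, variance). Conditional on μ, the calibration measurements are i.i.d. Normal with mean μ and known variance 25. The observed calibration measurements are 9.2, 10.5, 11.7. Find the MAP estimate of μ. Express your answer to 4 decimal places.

n = 3; x̄ = (9.2 + 10.5 + 11.7)/3 = 31.4/3 = 157/15 ≈ 10.4667.
For a Normal prior and Normal likelihood with known variance, the posterior is Normal; its mode equals its mean, the precision-weighted average.
Prior precision 1/σ₀² = 1/1 = 1; data precision n/σ² = 3/25 = 0.12.
μ̂ = (1·12 + 0.12·(157/15)) / (1 + 0.12) = 13.256/1.12 = 1657/140 ≈ 11.8357.

μ̂_MAP = 11.8357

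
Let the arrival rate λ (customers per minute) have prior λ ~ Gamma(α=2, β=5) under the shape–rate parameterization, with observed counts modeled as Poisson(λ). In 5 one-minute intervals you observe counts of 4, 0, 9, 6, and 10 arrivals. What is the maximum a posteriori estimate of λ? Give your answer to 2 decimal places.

Σxᵢ = 4+0+9+6+10 = 29, with n = 5.
Posterior ∝ λe^(−5λ) · λ^29e^(−5λ) = λ^30e^(−10λ), i.e. Gamma(shape=31, rate=10).
The mode of a Gamma(a, b) with a ≥ 1 (shape–rate) is (a−1)/b = 30/10 ≈ 3.00.

λ̂_MAP = 3.00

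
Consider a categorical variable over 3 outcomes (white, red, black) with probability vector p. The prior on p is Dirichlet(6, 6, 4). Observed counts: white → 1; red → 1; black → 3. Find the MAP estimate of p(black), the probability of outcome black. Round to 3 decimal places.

MAP estimate of p(black) = 0.333

The posterior is Dirichlet(αᵢ + nᵢ) = Dirichlet(7, 7, 7).
For a Dirichlet(a₁,…,a_K) with all aᵢ > 1, the mode has j-th component (aⱼ − 1)/(Σaᵢ − K).
Here Σaᵢ = 21 and K = 3, so p(black) = (7 − 1)/(21 − 3) = 6/18 ≈ 0.333.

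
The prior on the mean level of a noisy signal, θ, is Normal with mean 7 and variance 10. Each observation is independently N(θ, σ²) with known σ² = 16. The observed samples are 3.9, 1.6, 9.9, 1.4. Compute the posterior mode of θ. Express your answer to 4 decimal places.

n = 4; x̄ = (3.9 + 1.6 + 9.9 + 1.4)/4 = 16.8/4 = 4.2.
For a Normal prior and Normal likelihood with known variance, the posterior is Normal; its mode equals its mean, the precision-weighted average.
Prior precision 1/σ₀² = 1/10 = 0.1; data precision n/σ² = 4/16 = 0.25.
θ̂ = (0.1·7 + 0.25·4.2) / (0.1 + 0.25) = 1.75/0.35 = 5.0000.

θ̂_MAP = 5.0000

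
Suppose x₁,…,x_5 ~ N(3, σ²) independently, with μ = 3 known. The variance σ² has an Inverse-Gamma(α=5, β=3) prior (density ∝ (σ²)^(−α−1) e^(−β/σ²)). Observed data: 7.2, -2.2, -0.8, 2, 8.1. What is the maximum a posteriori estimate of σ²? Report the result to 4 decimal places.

σ̂²_MAP = 5.4194

Sum of squared deviations about the known mean: SS = (7.2−3)² + (-2.2−3)² + (-0.8−3)² + (2−3)² + (8.1−3)² = 86.13.
The Normal likelihood contributes (σ²)^(−n/2) exp(−SS/(2σ²)), so the posterior is Inverse-Gamma(α + n/2, β + SS/2) = Inverse-Gamma(7.5, 46.065).
The mode of Inverse-Gamma(a, b) is b/(a+1) = 46.065/8.5 ≈ 5.4194.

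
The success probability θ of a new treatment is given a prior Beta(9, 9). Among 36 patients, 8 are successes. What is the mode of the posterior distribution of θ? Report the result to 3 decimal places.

θ̂_MAP = 0.308

Prior: Beta(9, 9).
Data: 8 successes in 36 trials. The binomial likelihood contributes θ^8(1−θ)^28, so the posterior is Beta(9+8, 9+28) = Beta(17, 37).
For Beta(a, b) with a, b > 1 the mode is (a−1)/(a+b−2) = 16/52 ≈ 0.308.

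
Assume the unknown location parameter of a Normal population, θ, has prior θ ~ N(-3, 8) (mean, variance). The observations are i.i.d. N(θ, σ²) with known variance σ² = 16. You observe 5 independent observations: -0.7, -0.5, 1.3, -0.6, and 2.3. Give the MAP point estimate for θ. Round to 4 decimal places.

θ̂_MAP = -0.6000

n = 5; x̄ = ((-0.7) + (-0.5) + 1.3 + (-0.6) + 2.3)/5 = 1.8/5 = 0.36.
For a Normal prior and Normal likelihood with known variance, the posterior is Normal; its mode equals its mean, the precision-weighted average.
Prior precision 1/σ₀² = 1/8 = 0.125; data precision n/σ² = 5/16 = 0.3125.
θ̂ = (0.125·(-3) + 0.3125·0.36) / (0.125 + 0.3125) = (-0.2625)/0.4375 = -0.6000.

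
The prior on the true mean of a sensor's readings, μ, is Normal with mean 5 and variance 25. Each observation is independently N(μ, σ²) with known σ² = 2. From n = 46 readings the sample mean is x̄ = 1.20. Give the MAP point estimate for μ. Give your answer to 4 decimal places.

μ̂_MAP = 1.2066

n = 46, x̄ = 1.20.
For a Normal prior and Normal likelihood with known variance, the posterior is Normal; its mode equals its mean, the precision-weighted average.
Prior precision 1/σ₀² = 1/25 = 0.04; data precision n/σ² = 46/2 = 23.
μ̂ = (0.04·5 + 23·1.2) / (0.04 + 23) = 27.8/23.04 = 695/576 ≈ 1.2066.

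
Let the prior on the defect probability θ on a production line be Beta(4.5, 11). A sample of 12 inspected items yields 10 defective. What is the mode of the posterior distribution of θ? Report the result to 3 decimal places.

Prior: Beta(4.5, 11).
Data: 10 successes in 12 trials. The binomial likelihood contributes θ^10(1−θ)^2, so the posterior is Beta(4.5+10, 11+2) = Beta(14.5, 13).
For Beta(a, b) with a, b > 1 the mode is (a−1)/(a+b−2) = 13.5/25.5 ≈ 0.529.

θ̂_MAP = 0.529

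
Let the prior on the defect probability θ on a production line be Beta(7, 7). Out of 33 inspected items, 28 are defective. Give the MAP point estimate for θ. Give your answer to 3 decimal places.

θ̂_MAP = 0.756

Prior: Beta(7, 7).
Data: 28 successes in 33 trials. The binomial likelihood contributes θ^28(1−θ)^5, so the posterior is Beta(7+28, 7+5) = Beta(35, 12).
For Beta(a, b) with a, b > 1 the mode is (a−1)/(a+b−2) = 34/45 ≈ 0.756.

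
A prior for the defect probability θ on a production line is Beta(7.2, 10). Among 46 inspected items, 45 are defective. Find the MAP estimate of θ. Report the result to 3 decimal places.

θ̂_MAP = 0.837

Prior: Beta(7.2, 10).
Data: 45 successes in 46 trials. The binomial likelihood contributes θ^45(1−θ)^1, so the posterior is Beta(7.2+45, 10+1) = Beta(52.2, 11).
For Beta(a, b) with a, b > 1 the mode is (a−1)/(a+b−2) = 51.2/61.2 ≈ 0.837.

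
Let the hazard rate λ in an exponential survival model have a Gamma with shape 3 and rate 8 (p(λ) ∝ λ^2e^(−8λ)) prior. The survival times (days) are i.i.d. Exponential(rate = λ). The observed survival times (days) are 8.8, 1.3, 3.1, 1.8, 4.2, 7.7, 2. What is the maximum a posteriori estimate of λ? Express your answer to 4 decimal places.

λ̂_MAP = 0.2439

The Exponential(rate=λ) likelihood is ∝ λ^n e^(−λΣtᵢ). Here n = 7 and Σtᵢ = 8.8 + 1.3 + 3.1 + 1.8 + 4.2 + 7.7 + 2 = 28.9.
Posterior ∝ λ^2e^(−8λ) · λ^7e^(−28.9λ) = λ^9e^(−36.9λ), i.e. Gamma(10, 36.9).
Mode = (a−1)/b = 9/36.9 ≈ 0.2439.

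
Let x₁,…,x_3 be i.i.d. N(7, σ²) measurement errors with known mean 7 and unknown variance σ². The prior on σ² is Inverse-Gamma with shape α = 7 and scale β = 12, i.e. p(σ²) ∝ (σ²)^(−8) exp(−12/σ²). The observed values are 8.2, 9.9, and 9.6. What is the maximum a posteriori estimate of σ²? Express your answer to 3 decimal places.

σ̂²_MAP = 2.137

Sum of squared deviations about the known mean: SS = (8.2−7)² + (9.9−7)² + (9.6−7)² = 16.61.
The Normal likelihood contributes (σ²)^(−n/2) exp(−SS/(2σ²)), so the posterior is Inverse-Gamma(α + n/2, β + SS/2) = Inverse-Gamma(8.5, 20.305).
The mode of Inverse-Gamma(a, b) is b/(a+1) = 20.305/9.5 ≈ 2.137.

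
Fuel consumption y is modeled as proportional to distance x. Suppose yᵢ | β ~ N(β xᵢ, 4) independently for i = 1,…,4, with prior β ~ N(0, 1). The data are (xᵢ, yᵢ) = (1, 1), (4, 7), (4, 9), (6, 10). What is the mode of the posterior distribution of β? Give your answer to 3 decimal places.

β̂_MAP = 1.712

log p(β | y) = −Σ(yᵢ − βxᵢ)²/(2·4) − β²/(2·1) + const.
Setting the derivative to zero: Σxᵢ(yᵢ − βxᵢ)/4 − β/1 = 0, so β = Σxᵢyᵢ / (Σxᵢ² + σ²/τ²).
Σxᵢyᵢ = 1·1 + 4·7 + 4·9 + 6·10 = 125; Σxᵢ² = 69; σ²/τ² = 4.
β̂_MAP = 125 / (69 + 4) = 125/73 ≈ 1.712.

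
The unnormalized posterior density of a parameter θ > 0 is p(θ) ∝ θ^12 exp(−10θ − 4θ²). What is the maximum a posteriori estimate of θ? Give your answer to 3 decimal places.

ℓ'(θ) = 12/θ − 10 − 8θ. Setting this to zero and multiplying by θ: 8θ² + 10θ − 12 = 0.
θ = (−10 + √(10² + 4·8·12)) / (2·8) = (−10 + √484) / 16 = (−10 + 22)/16 = 3/4.
ℓ''(θ) = −12/θ² − 8 < 0, confirming a maximum.

θ̂_MAP = 0.750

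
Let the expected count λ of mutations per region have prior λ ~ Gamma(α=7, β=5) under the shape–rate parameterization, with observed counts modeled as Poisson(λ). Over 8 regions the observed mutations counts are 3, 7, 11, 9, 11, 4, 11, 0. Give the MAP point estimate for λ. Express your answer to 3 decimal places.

λ̂_MAP = 4.769

Σxᵢ = 3+7+11+9+11+4+11+0 = 56, with n = 8.
Posterior ∝ λ^6e^(−5λ) · λ^56e^(−8λ) = λ^62e^(−13λ), i.e. Gamma(shape=63, rate=13).
The mode of a Gamma(a, b) with a ≥ 1 (shape–rate) is (a−1)/b = 62/13 ≈ 4.769.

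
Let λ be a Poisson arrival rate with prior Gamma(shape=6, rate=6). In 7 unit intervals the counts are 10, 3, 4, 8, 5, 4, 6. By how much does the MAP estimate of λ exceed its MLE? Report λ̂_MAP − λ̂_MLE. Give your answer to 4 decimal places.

Σxᵢ = 40. Posterior is Gamma(46, 13); MAP = (46−1)/13 = 45/13 ≈ 3.46154.
MLE = x̄ = 40/7 ≈ 5.71429.
Difference = 45/13 − 40/7 = -205/91 ≈ -2.2527.

MAP − MLE = -2.2527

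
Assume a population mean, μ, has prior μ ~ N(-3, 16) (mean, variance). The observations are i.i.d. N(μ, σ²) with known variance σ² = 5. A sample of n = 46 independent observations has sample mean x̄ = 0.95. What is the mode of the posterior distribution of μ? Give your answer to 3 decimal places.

μ̂_MAP = 0.923

n = 46, x̄ = 0.95.
For a Normal prior and Normal likelihood with known variance, the posterior is Normal; its mode equals its mean, the precision-weighted average.
Prior precision 1/σ₀² = 1/16 = 0.0625; data precision n/σ² = 46/5 = 9.2.
μ̂ = (0.0625·(-3) + 9.2·0.95) / (0.0625 + 9.2) = 8.5525/9.2625 = 3421/3705 ≈ 0.923.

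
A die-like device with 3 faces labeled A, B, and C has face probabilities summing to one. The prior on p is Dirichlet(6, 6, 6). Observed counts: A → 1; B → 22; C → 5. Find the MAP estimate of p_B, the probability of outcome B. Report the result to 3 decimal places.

The posterior is Dirichlet(αᵢ + nᵢ) = Dirichlet(7, 28, 11).
For a Dirichlet(a₁,…,a_K) with all aᵢ > 1, the mode has j-th component (aⱼ − 1)/(Σaᵢ − K).
Here Σaᵢ = 46 and K = 3, so p_B = (28 − 1)/(46 − 3) = 27/43 ≈ 0.628.

MAP estimate of p_B = 0.628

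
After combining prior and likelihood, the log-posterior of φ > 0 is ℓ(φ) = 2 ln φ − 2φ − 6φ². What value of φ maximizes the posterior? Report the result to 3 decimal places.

φ̂_MAP = 0.333

ℓ'(φ) = 2/φ − 2 − 12φ. Setting this to zero and multiplying by φ: 12φ² + 2φ − 2 = 0.
φ = (−2 + √(2² + 4·12·2)) / (2·12) = (−2 + √100) / 24 = (−2 + 10)/24 = 1/3.
ℓ''(φ) = −2/φ² − 12 < 0, confirming a maximum.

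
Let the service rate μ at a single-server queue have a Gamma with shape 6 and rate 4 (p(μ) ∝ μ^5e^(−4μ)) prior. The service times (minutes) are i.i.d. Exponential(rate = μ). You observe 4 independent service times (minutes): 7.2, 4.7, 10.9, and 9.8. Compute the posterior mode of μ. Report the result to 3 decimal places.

The Exponential(rate=μ) likelihood is ∝ μ^n e^(−μΣtᵢ). Here n = 4 and Σtᵢ = 7.2 + 4.7 + 10.9 + 9.8 = 32.6.
Posterior ∝ μ^5e^(−4μ) · μ^4e^(−32.6μ) = μ^9e^(−36.6μ), i.e. Gamma(10, 36.6).
Mode = (a−1)/b = 9/36.6 ≈ 0.246.

μ̂_MAP = 0.246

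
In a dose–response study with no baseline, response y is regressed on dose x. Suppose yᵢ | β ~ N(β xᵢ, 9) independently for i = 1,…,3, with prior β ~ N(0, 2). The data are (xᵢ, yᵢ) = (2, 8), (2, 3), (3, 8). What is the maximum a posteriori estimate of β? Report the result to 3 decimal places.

β̂_MAP = 2.140

log p(β | y) = −Σ(yᵢ − βxᵢ)²/(2·9) − β²/(2·2) + const.
Setting the derivative to zero: Σxᵢ(yᵢ − βxᵢ)/9 − β/2 = 0, so β = Σxᵢyᵢ / (Σxᵢ² + σ²/τ²).
Σxᵢyᵢ = 2·8 + 2·3 + 3·8 = 46; Σxᵢ² = 17; σ²/τ² = 4.5.
β̂_MAP = 46 / (17 + 4.5) = 46/21.5 ≈ 2.140.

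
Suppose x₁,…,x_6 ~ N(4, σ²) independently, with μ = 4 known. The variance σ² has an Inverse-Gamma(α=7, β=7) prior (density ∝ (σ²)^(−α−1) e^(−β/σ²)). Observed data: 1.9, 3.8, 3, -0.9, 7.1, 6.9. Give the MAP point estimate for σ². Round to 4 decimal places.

σ̂²_MAP = 2.7945

Sum of squared deviations about the known mean: SS = (1.9−4)² + (3.8−4)² + (3−4)² + (-0.9−4)² + (7.1−4)² + (6.9−4)² = 47.48.
The Normal likelihood contributes (σ²)^(−n/2) exp(−SS/(2σ²)), so the posterior is Inverse-Gamma(α + n/2, β + SS/2) = Inverse-Gamma(10, 30.74).
The mode of Inverse-Gamma(a, b) is b/(a+1) = 30.74/11 ≈ 2.7945.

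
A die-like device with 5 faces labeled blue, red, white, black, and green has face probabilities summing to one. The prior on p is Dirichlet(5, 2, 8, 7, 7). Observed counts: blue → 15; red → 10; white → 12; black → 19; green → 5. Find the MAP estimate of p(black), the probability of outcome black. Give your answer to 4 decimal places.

MAP estimate of p(black) = 0.2941

The posterior is Dirichlet(αᵢ + nᵢ) = Dirichlet(20, 12, 20, 26, 12).
For a Dirichlet(a₁,…,a_K) with all aᵢ > 1, the mode has j-th component (aⱼ − 1)/(Σaᵢ − K).
Here Σaᵢ = 90 and K = 5, so p(black) = (26 − 1)/(90 − 5) = 25/85 ≈ 0.2941.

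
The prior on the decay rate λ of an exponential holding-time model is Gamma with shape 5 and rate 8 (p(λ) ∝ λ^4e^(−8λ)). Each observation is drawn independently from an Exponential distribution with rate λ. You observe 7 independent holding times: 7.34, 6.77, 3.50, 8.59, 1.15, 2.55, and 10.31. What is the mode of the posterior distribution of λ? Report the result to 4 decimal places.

λ̂_MAP = 0.2282

The Exponential(rate=λ) likelihood is ∝ λ^n e^(−λΣtᵢ). Here n = 7 and Σtᵢ = 7.34 + 6.77 + 3.50 + 8.59 + 1.15 + 2.55 + 10.31 = 40.21.
Posterior ∝ λ^4e^(−8λ) · λ^7e^(−40.21λ) = λ^11e^(−48.21λ), i.e. Gamma(12, 48.21).
Mode = (a−1)/b = 11/48.21 ≈ 0.2282.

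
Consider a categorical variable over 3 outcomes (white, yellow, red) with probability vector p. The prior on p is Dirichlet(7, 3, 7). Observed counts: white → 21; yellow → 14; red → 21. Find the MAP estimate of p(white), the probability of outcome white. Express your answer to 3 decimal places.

MAP estimate of p(white) = 0.386

The posterior is Dirichlet(αᵢ + nᵢ) = Dirichlet(28, 17, 28).
For a Dirichlet(a₁,…,a_K) with all aᵢ > 1, the mode has j-th component (aⱼ − 1)/(Σaᵢ − K).
Here Σaᵢ = 73 and K = 3, so p(white) = (28 − 1)/(73 − 3) = 27/70 ≈ 0.386.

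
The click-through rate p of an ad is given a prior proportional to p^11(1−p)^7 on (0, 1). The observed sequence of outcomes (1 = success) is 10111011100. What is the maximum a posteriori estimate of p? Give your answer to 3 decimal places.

The prior density ∝ p^11(1−p)^7 is the kernel of Beta(12, 8).
Data: 7 successes in 11 trials (from the sequence). The binomial likelihood contributes p^7(1−p)^4, so the posterior is Beta(12+7, 8+4) = Beta(19, 12).
For Beta(a, b) with a, b > 1 the mode is (a−1)/(a+b−2) = 18/29 ≈ 0.621.

p̂_MAP = 0.621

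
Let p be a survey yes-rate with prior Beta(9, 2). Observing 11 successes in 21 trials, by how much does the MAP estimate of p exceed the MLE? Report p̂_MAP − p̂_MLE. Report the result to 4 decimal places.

MAP − MLE = 0.1095

Posterior is Beta(20, 12); MAP = (20−1)/(32−2) = 19/30 ≈ 0.63333.
MLE ignores the prior: p̂_MLE = k/n = 11/21 ≈ 0.52381.
Difference = 19/30 − 11/21 = 23/210 ≈ 0.1095.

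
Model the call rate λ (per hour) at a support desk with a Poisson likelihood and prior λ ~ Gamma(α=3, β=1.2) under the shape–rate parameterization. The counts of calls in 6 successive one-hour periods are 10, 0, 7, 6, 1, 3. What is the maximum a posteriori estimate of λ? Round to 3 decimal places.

λ̂_MAP = 4.028

Σxᵢ = 10+0+7+6+1+3 = 27, with n = 6.
Posterior ∝ λ^2e^(−1.2λ) · λ^27e^(−6λ) = λ^29e^(−7.2λ), i.e. Gamma(shape=30, rate=7.2).
The mode of a Gamma(a, b) with a ≥ 1 (shape–rate) is (a−1)/b = 29/7.2 ≈ 4.028.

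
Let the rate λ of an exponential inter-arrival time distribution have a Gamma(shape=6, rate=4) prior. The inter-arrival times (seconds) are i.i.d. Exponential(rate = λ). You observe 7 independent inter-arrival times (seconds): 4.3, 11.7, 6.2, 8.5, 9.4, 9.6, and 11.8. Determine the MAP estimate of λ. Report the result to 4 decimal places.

λ̂_MAP = 0.1832

The Exponential(rate=λ) likelihood is ∝ λ^n e^(−λΣtᵢ). Here n = 7 and Σtᵢ = 4.3 + 11.7 + 6.2 + 8.5 + 9.4 + 9.6 + 11.8 = 61.5.
Posterior ∝ λ^5e^(−4λ) · λ^7e^(−61.5λ) = λ^12e^(−65.5λ), i.e. Gamma(13, 65.5).
Mode = (a−1)/b = 12/65.5 ≈ 0.1832.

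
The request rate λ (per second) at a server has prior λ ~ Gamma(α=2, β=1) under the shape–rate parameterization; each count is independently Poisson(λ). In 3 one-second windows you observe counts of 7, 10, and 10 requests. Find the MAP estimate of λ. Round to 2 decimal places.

Σxᵢ = 7+10+10 = 27, with n = 3.
Posterior ∝ λe^(−1λ) · λ^27e^(−3λ) = λ^28e^(−4λ), i.e. Gamma(shape=29, rate=4).
The mode of a Gamma(a, b) with a ≥ 1 (shape–rate) is (a−1)/b = 28/4 ≈ 7.00.

λ̂_MAP = 7.00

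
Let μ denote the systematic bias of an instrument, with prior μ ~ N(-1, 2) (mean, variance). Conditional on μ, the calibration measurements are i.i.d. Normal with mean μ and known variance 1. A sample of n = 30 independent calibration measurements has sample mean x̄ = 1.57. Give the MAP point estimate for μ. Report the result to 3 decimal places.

n = 30, x̄ = 1.57.
For a Normal prior and Normal likelihood with known variance, the posterior is Normal; its mode equals its mean, the precision-weighted average.
Prior precision 1/σ₀² = 1/2 = 0.5; data precision n/σ² = 30/1 = 30.
μ̂ = (0.5·(-1) + 30·1.57) / (0.5 + 30) = 46.6/30.5 = 466/305 ≈ 1.528.

μ̂_MAP = 1.528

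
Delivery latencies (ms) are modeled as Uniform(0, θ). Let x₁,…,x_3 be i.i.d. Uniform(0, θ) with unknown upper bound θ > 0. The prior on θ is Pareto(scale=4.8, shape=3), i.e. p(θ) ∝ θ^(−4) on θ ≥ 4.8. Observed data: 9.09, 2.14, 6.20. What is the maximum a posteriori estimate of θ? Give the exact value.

The Uniform(0, θ) likelihood is θ^(−n) for θ ≥ max(xᵢ), zero otherwise. Here max(xᵢ) = 9.09.
Posterior ∝ θ^(−4) · θ^(−3) = θ^(−7) on θ ≥ max(4.8, 9.09) = 9.09.
This density is strictly decreasing in θ, so the posterior mode lies at the lower boundary of the support.

θ̂_MAP = 9.09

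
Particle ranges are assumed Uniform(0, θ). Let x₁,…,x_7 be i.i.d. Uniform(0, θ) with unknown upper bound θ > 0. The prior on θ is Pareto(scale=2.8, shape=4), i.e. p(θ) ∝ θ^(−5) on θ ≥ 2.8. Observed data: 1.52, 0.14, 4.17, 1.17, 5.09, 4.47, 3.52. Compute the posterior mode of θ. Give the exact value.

θ̂_MAP = 5.09

The Uniform(0, θ) likelihood is θ^(−n) for θ ≥ max(xᵢ), zero otherwise. Here max(xᵢ) = 5.09.
Posterior ∝ θ^(−5) · θ^(−7) = θ^(−12) on θ ≥ max(2.8, 5.09) = 5.09.
This density is strictly decreasing in θ, so the posterior mode lies at the lower boundary of the support.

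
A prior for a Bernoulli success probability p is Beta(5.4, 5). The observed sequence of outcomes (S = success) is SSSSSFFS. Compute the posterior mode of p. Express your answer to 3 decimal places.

p̂_MAP = 0.634

Prior: Beta(5.4, 5).
Data: 6 successes in 8 trials (from the sequence). The binomial likelihood contributes p^6(1−p)^2, so the posterior is Beta(5.4+6, 5+2) = Beta(11.4, 7).
For Beta(a, b) with a, b > 1 the mode is (a−1)/(a+b−2) = 10.4/16.4 ≈ 0.634.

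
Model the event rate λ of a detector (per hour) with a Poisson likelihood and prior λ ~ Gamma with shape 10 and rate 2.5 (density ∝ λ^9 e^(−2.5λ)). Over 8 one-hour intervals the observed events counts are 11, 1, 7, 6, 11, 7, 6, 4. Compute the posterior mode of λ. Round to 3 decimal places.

λ̂_MAP = 5.905

Σxᵢ = 11+1+7+6+11+7+6+4 = 53, with n = 8.
Posterior ∝ λ^9e^(−2.5λ) · λ^53e^(−8λ) = λ^62e^(−10.5λ), i.e. Gamma(shape=63, rate=10.5).
The mode of a Gamma(a, b) with a ≥ 1 (shape–rate) is (a−1)/b = 62/10.5 ≈ 5.905.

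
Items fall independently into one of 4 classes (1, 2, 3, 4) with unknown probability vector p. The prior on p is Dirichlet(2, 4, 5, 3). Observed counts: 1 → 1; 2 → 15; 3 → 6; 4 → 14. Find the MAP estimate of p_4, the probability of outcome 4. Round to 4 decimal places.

MAP estimate: 0.3478

The posterior is Dirichlet(αᵢ + nᵢ) = Dirichlet(3, 19, 11, 17).
For a Dirichlet(a₁,…,a_K) with all aᵢ > 1, the mode has j-th component (aⱼ − 1)/(Σaᵢ − K).
Here Σaᵢ = 50 and K = 4, so p_4 = (17 − 1)/(50 − 4) = 16/46 ≈ 0.3478.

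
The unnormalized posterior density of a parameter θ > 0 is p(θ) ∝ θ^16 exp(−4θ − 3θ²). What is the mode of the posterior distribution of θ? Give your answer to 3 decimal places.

θ̂_MAP = 1.333

ℓ'(θ) = 16/θ − 4 − 6θ. Setting this to zero and multiplying by θ: 6θ² + 4θ − 16 = 0.
θ = (−4 + √(4² + 4·6·16)) / (2·6) = (−4 + √400) / 12 = (−4 + 20)/12 = 4/3.
ℓ''(θ) = −16/θ² − 6 < 0, confirming a maximum.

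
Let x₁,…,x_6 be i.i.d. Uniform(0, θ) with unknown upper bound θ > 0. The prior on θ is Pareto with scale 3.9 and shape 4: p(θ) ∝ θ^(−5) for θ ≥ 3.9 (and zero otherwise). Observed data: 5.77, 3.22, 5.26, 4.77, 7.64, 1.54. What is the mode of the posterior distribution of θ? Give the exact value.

θ̂_MAP = 7.64

The Uniform(0, θ) likelihood is θ^(−n) for θ ≥ max(xᵢ), zero otherwise. Here max(xᵢ) = 7.64.
Posterior ∝ θ^(−5) · θ^(−6) = θ^(−11) on θ ≥ max(3.9, 7.64) = 7.64.
This density is strictly decreasing in θ, so the posterior mode lies at the lower boundary of the support.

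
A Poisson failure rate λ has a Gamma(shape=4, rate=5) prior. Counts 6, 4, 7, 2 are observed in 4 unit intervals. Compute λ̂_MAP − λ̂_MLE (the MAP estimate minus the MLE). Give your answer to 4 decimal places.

MAP − MLE = -2.3056

Σxᵢ = 19. Posterior is Gamma(23, 9); MAP = (23−1)/9 = 22/9 ≈ 2.44444.
MLE = x̄ = 19/4 ≈ 4.75000.
Difference = 22/9 − 19/4 = -83/36 ≈ -2.3056.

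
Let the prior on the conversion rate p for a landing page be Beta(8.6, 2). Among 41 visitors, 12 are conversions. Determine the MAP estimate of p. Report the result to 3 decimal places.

p̂_MAP = 0.395

Prior: Beta(8.6, 2).
Data: 12 successes in 41 trials. The binomial likelihood contributes p^12(1−p)^29, so the posterior is Beta(8.6+12, 2+29) = Beta(20.6, 31).
For Beta(a, b) with a, b > 1 the mode is (a−1)/(a+b−2) = 19.6/49.6 ≈ 0.395.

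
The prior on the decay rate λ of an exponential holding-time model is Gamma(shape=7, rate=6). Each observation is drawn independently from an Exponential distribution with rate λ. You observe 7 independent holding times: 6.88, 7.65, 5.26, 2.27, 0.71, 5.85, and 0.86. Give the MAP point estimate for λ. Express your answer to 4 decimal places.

The Exponential(rate=λ) likelihood is ∝ λ^n e^(−λΣtᵢ). Here n = 7 and Σtᵢ = 6.88 + 7.65 + 5.26 + 2.27 + 0.71 + 5.85 + 0.86 = 29.48.
Posterior ∝ λ^6e^(−6λ) · λ^7e^(−29.48λ) = λ^13e^(−35.48λ), i.e. Gamma(14, 35.48).
Mode = (a−1)/b = 13/35.48 ≈ 0.3664.

λ̂_MAP = 0.3664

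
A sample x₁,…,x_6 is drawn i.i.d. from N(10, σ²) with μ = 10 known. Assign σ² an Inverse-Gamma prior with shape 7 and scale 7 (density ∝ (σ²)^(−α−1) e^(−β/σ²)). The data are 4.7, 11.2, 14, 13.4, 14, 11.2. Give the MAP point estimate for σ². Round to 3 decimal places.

σ̂²_MAP = 4.024

Sum of squared deviations about the known mean: SS = (4.7−10)² + (11.2−10)² + (14−10)² + (13.4−10)² + (14−10)² + (11.2−10)² = 74.53.
The Normal likelihood contributes (σ²)^(−n/2) exp(−SS/(2σ²)), so the posterior is Inverse-Gamma(α + n/2, β + SS/2) = Inverse-Gamma(10, 44.265).
The mode of Inverse-Gamma(a, b) is b/(a+1) = 44.265/11 ≈ 4.024.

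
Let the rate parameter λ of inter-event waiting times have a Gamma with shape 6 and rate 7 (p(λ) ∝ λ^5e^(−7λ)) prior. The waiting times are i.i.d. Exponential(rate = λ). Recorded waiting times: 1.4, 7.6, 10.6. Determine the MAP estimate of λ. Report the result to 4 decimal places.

The Exponential(rate=λ) likelihood is ∝ λ^n e^(−λΣtᵢ). Here n = 3 and Σtᵢ = 1.4 + 7.6 + 10.6 = 19.6.
Posterior ∝ λ^5e^(−7λ) · λ^3e^(−19.6λ) = λ^8e^(−26.6λ), i.e. Gamma(9, 26.6).
Mode = (a−1)/b = 8/26.6 ≈ 0.3008.

λ̂_MAP = 0.3008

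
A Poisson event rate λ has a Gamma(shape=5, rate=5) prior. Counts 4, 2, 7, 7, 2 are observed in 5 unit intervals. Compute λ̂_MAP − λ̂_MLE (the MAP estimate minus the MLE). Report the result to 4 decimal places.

MAP − MLE = -1.8000

Σxᵢ = 22. Posterior is Gamma(27, 10); MAP = (27−1)/10 = 26/10 ≈ 2.60000.
MLE = x̄ = 22/5 ≈ 4.40000.
Difference = 26/10 − 22/5 = -9/5 ≈ -1.8000.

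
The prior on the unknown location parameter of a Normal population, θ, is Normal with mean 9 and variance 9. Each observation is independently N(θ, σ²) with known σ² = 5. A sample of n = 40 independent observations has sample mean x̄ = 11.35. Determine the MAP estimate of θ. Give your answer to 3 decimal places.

θ̂_MAP = 11.318

n = 40, x̄ = 11.35.
For a Normal prior and Normal likelihood with known variance, the posterior is Normal; its mode equals its mean, the precision-weighted average.
Prior precision 1/σ₀² = 1/9; data precision n/σ² = 40/5 = 8.
θ̂ = ((1/9)·9 + 8·11.35) / (1/9 + 8) = 91.8/(73/9) = 4131/365 ≈ 11.318.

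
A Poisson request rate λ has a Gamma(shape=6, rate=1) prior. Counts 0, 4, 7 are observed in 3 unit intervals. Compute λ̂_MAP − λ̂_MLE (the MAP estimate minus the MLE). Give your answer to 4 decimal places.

MAP − MLE = 0.3333

Σxᵢ = 11. Posterior is Gamma(17, 4); MAP = (17−1)/4 = 16/4 ≈ 4.00000.
MLE = x̄ = 11/3 ≈ 3.66667.
Difference = 16/4 − 11/3 = 1/3 ≈ 0.3333.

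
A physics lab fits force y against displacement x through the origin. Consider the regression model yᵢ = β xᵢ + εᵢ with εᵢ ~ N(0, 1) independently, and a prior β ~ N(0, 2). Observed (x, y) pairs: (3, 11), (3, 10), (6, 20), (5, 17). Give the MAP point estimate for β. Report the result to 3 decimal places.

β̂_MAP = 3.371

log p(β | y) = −Σ(yᵢ − βxᵢ)²/(2·1) − β²/(2·2) + const.
Setting the derivative to zero: Σxᵢ(yᵢ − βxᵢ)/1 − β/2 = 0, so β = Σxᵢyᵢ / (Σxᵢ² + σ²/τ²).
Σxᵢyᵢ = 3·11 + 3·10 + 6·20 + 5·17 = 268; Σxᵢ² = 79; σ²/τ² = 0.5.
β̂_MAP = 268 / (79 + 0.5) = 268/79.5 ≈ 3.371.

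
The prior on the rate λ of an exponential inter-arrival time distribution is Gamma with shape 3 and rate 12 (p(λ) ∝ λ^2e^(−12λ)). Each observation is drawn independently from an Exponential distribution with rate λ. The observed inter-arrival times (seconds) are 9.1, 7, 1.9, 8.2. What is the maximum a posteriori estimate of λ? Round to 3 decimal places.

The Exponential(rate=λ) likelihood is ∝ λ^n e^(−λΣtᵢ). Here n = 4 and Σtᵢ = 9.1 + 7 + 1.9 + 8.2 = 26.2.
Posterior ∝ λ^2e^(−12λ) · λ^4e^(−26.2λ) = λ^6e^(−38.2λ), i.e. Gamma(7, 38.2).
Mode = (a−1)/b = 6/38.2 ≈ 0.157.

λ̂_MAP = 0.157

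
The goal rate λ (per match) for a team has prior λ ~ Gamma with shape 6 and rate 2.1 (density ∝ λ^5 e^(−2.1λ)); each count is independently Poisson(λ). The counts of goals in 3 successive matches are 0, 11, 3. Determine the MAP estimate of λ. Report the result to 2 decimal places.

λ̂_MAP = 3.73

Σxᵢ = 0+11+3 = 14, with n = 3.
Posterior ∝ λ^5e^(−2.1λ) · λ^14e^(−3λ) = λ^19e^(−5.1λ), i.e. Gamma(shape=20, rate=5.1).
The mode of a Gamma(a, b) with a ≥ 1 (shape–rate) is (a−1)/b = 19/5.1 ≈ 3.73.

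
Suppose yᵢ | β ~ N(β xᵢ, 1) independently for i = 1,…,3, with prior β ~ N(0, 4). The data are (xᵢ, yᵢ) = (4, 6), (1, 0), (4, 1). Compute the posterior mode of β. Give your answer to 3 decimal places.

log p(β | y) = −Σ(yᵢ − βxᵢ)²/(2·1) − β²/(2·4) + const.
Setting the derivative to zero: Σxᵢ(yᵢ − βxᵢ)/1 − β/4 = 0, so β = Σxᵢyᵢ / (Σxᵢ² + σ²/τ²).
Σxᵢyᵢ = 4·6 + 1·0 + 4·1 = 28; Σxᵢ² = 33; σ²/τ² = 0.25.
β̂_MAP = 28 / (33 + 0.25) = 28/33.25 ≈ 0.842.

β̂_MAP = 0.842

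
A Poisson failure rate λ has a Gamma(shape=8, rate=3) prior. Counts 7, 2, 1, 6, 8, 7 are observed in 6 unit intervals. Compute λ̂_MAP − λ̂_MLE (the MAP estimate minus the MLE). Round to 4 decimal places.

Σxᵢ = 31. Posterior is Gamma(39, 9); MAP = (39−1)/9 = 38/9 ≈ 4.22222.
MLE = x̄ = 31/6 ≈ 5.16667.
Difference = 38/9 − 31/6 = -17/18 ≈ -0.9444.

MAP − MLE = -0.9444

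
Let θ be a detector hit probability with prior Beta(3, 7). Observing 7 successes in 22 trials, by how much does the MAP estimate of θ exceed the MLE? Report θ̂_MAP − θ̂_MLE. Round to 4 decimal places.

Posterior is Beta(10, 22); MAP = (10−1)/(32−2) = 9/30 ≈ 0.30000.
MLE ignores the prior: θ̂_MLE = k/n = 7/22 ≈ 0.31818.
Difference = 9/30 − 7/22 = -1/55 ≈ -0.0182.

MAP − MLE = -0.0182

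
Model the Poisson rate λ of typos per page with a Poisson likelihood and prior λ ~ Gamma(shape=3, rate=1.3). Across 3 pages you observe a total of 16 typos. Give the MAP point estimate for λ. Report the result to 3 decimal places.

Σxᵢ = 16, n = 3.
Posterior ∝ λ^2e^(−1.3λ) · λ^16e^(−3λ) = λ^18e^(−4.3λ), i.e. Gamma(shape=19, rate=4.3).
The mode of a Gamma(a, b) with a ≥ 1 (shape–rate) is (a−1)/b = 18/4.3 ≈ 4.186.

λ̂_MAP = 4.186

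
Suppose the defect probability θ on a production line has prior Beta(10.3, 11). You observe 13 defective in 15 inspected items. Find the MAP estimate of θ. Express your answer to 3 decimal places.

θ̂_MAP = 0.650

Prior: Beta(10.3, 11).
Data: 13 successes in 15 trials. The binomial likelihood contributes θ^13(1−θ)^2, so the posterior is Beta(10.3+13, 11+2) = Beta(23.3, 13).
For Beta(a, b) with a, b > 1 the mode is (a−1)/(a+b−2) = 22.3/34.3 ≈ 0.650.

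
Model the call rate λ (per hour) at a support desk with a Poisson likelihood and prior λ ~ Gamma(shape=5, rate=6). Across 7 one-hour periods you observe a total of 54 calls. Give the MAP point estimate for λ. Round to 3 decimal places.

Σxᵢ = 54, n = 7.
Posterior ∝ λ^4e^(−6λ) · λ^54e^(−7λ) = λ^58e^(−13λ), i.e. Gamma(shape=59, rate=13).
The mode of a Gamma(a, b) with a ≥ 1 (shape–rate) is (a−1)/b = 58/13 ≈ 4.462.

λ̂_MAP = 4.462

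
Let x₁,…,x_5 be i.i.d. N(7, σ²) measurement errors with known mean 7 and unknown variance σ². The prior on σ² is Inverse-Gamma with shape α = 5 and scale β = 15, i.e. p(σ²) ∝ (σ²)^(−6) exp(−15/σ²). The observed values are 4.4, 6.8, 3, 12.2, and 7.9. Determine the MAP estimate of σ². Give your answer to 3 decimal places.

σ̂²_MAP = 4.744

Sum of squared deviations about the known mean: SS = (4.4−7)² + (6.8−7)² + (3−7)² + (12.2−7)² + (7.9−7)² = 50.65.
The Normal likelihood contributes (σ²)^(−n/2) exp(−SS/(2σ²)), so the posterior is Inverse-Gamma(α + n/2, β + SS/2) = Inverse-Gamma(7.5, 40.325).
The mode of Inverse-Gamma(a, b) is b/(a+1) = 40.325/8.5 ≈ 4.744.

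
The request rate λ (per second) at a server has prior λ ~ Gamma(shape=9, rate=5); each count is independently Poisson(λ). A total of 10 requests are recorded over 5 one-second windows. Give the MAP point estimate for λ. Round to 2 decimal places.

λ̂_MAP = 1.80

Σxᵢ = 10, n = 5.
Posterior ∝ λ^8e^(−5λ) · λ^10e^(−5λ) = λ^18e^(−10λ), i.e. Gamma(shape=19, rate=10).
The mode of a Gamma(a, b) with a ≥ 1 (shape–rate) is (a−1)/b = 18/10 ≈ 1.80.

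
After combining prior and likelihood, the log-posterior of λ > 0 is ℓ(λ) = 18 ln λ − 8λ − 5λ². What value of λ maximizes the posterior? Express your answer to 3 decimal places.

λ̂_MAP = 1.000

ℓ'(λ) = 18/λ − 8 − 10λ. Setting this to zero and multiplying by λ: 10λ² + 8λ − 18 = 0.
λ = (−8 + √(8² + 4·10·18)) / (2·10) = (−8 + √784) / 20 = (−8 + 28)/20 = 1.
ℓ''(λ) = −18/λ² − 10 < 0, confirming a maximum.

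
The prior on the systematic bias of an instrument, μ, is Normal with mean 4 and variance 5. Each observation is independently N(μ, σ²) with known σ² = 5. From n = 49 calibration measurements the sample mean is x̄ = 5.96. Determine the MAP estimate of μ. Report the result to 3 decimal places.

μ̂_MAP = 5.921

n = 49, x̄ = 5.96.
For a Normal prior and Normal likelihood with known variance, the posterior is Normal; its mode equals its mean, the precision-weighted average.
Prior precision 1/σ₀² = 1/5 = 0.2; data precision n/σ² = 49/5 = 9.8.
μ̂ = (0.2·4 + 9.8·5.96) / (0.2 + 9.8) = 59.208/10 = 5.9208 ≈ 5.921.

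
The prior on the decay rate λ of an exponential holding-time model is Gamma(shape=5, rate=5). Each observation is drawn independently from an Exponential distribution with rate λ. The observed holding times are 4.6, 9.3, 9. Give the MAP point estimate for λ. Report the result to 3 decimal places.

λ̂_MAP = 0.251

The Exponential(rate=λ) likelihood is ∝ λ^n e^(−λΣtᵢ). Here n = 3 and Σtᵢ = 4.6 + 9.3 + 9 = 22.9.
Posterior ∝ λ^4e^(−5λ) · λ^3e^(−22.9λ) = λ^7e^(−27.9λ), i.e. Gamma(8, 27.9).
Mode = (a−1)/b = 7/27.9 ≈ 0.251.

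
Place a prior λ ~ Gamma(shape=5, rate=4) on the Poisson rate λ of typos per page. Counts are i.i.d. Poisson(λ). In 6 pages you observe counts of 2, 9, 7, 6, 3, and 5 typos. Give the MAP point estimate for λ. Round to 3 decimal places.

Σxᵢ = 2+9+7+6+3+5 = 32, with n = 6.
Posterior ∝ λ^4e^(−4λ) · λ^32e^(−6λ) = λ^36e^(−10λ), i.e. Gamma(shape=37, rate=10).
The mode of a Gamma(a, b) with a ≥ 1 (shape–rate) is (a−1)/b = 36/10 ≈ 3.600.

λ̂_MAP = 3.600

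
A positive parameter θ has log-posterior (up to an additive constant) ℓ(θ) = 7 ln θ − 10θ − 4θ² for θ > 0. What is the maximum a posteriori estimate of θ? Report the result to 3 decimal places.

θ̂_MAP = 0.500

ℓ'(θ) = 7/θ − 10 − 8θ. Setting this to zero and multiplying by θ: 8θ² + 10θ − 7 = 0.
θ = (−10 + √(10² + 4·8·7)) / (2·8) = (−10 + √324) / 16 = (−10 + 18)/16 = 1/2.
ℓ''(θ) = −7/θ² − 8 < 0, confirming a maximum.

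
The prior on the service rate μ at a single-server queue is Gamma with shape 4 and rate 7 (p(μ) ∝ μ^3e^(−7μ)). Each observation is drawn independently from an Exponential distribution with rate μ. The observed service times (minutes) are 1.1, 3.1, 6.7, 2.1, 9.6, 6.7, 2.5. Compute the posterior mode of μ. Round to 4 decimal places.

The Exponential(rate=μ) likelihood is ∝ μ^n e^(−μΣtᵢ). Here n = 7 and Σtᵢ = 1.1 + 3.1 + 6.7 + 2.1 + 9.6 + 6.7 + 2.5 = 31.8.
Posterior ∝ μ^3e^(−7μ) · μ^7e^(−31.8μ) = μ^10e^(−38.8μ), i.e. Gamma(11, 38.8).
Mode = (a−1)/b = 10/38.8 ≈ 0.2577.

μ̂_MAP = 0.2577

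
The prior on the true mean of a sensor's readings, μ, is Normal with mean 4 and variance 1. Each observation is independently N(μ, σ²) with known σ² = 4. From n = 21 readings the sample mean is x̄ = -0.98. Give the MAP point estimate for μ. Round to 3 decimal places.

μ̂_MAP = -0.183

n = 21, x̄ = -0.98.
For a Normal prior and Normal likelihood with known variance, the posterior is Normal; its mode equals its mean, the precision-weighted average.
Prior precision 1/σ₀² = 1/1 = 1; data precision n/σ² = 21/4 = 5.25.
μ̂ = (1·4 + 5.25·(-0.98)) / (1 + 5.25) = (-1.145)/6.25 = -0.1832 ≈ -0.183.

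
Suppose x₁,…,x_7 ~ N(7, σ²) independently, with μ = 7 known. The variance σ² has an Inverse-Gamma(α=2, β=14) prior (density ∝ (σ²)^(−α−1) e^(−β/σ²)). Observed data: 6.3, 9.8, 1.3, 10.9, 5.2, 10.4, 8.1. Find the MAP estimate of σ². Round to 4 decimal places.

σ̂²_MAP = 7.6954

Sum of squared deviations about the known mean: SS = (6.3−7)² + (9.8−7)² + (1.3−7)² + (10.9−7)² + (5.2−7)² + (10.4−7)² + (8.1−7)² = 72.04.
The Normal likelihood contributes (σ²)^(−n/2) exp(−SS/(2σ²)), so the posterior is Inverse-Gamma(α + n/2, β + SS/2) = Inverse-Gamma(5.5, 50.02).
The mode of Inverse-Gamma(a, b) is b/(a+1) = 50.02/6.5 ≈ 7.6954.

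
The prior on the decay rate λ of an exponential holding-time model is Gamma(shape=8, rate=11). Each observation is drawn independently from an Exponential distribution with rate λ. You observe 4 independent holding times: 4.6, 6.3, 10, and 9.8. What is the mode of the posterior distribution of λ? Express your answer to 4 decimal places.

The Exponential(rate=λ) likelihood is ∝ λ^n e^(−λΣtᵢ). Here n = 4 and Σtᵢ = 4.6 + 6.3 + 10 + 9.8 = 30.7.
Posterior ∝ λ^7e^(−11λ) · λ^4e^(−30.7λ) = λ^11e^(−41.7λ), i.e. Gamma(12, 41.7).
Mode = (a−1)/b = 11/41.7 ≈ 0.2638.

λ̂_MAP = 0.2638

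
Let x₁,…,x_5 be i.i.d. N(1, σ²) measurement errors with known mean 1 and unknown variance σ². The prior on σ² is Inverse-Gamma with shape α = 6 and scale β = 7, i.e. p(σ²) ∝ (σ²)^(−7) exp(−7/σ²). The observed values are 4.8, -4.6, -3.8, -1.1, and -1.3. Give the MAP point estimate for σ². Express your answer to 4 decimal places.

σ̂²_MAP = 4.8705

Sum of squared deviations about the known mean: SS = (4.8−1)² + (-4.6−1)² + (-3.8−1)² + (-1.1−1)² + (-1.3−1)² = 78.54.
The Normal likelihood contributes (σ²)^(−n/2) exp(−SS/(2σ²)), so the posterior is Inverse-Gamma(α + n/2, β + SS/2) = Inverse-Gamma(8.5, 46.27).
The mode of Inverse-Gamma(a, b) is b/(a+1) = 46.27/9.5 ≈ 4.8705.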